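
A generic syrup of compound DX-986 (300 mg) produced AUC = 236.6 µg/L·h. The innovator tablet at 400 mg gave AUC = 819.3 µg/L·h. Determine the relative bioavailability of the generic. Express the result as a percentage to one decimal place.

F_rel = (AUC_test/D_test) / (AUC_ref/D_ref)
      = (236.6/300) / (819.3/400)
      = 0.788667 / 2.04825 = 0.3850 = 38.50%

F_rel = 38.5%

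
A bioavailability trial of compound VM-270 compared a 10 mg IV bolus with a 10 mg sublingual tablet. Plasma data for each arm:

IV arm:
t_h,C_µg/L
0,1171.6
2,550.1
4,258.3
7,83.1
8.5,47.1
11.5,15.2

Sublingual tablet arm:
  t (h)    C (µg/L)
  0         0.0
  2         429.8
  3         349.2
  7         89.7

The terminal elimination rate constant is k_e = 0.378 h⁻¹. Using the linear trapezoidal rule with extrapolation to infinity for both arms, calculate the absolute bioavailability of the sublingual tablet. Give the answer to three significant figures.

F = 0.591

Trapezoidal AUC_0→11.5 (IV):
  [0→2]: (1171.6+550.1)/2 × 2 = 1721.7
  [2→4]: (550.1+258.3)/2 × 2 = 808.4
  [4→7]: (258.3+83.1)/2 × 3 = 512.1
  [7→8.5]: (83.1+47.1)/2 × 1.5 = 97.65
  [8.5→11.5]: (47.1+15.2)/2 × 3 = 93.45
  Sum = 3233.3 µg/L·h
IV tail: 15.2/0.378 = 40.212; AUC_iv,0→∞ = 3233.3 + 40.212 = 3273.512 µg/L·h
Trapezoidal AUC_0→7 (sublingual tablet):
  [0→2]: (0.0+429.8)/2 × 2 = 429.8
  [2→3]: (429.8+349.2)/2 × 1 = 389.5
  [3→7]: (349.2+89.7)/2 × 4 = 877.8
  Sum = 1697.1 µg/L·h
sublingual tablet tail: 89.7/0.378 = 237.302; AUC_ev,0→∞ = 1697.1 + 237.302 = 1934.402 µg/L·h
F = (AUC_ev/D_ev)/(AUC_iv/D_iv) = (1934.402/10)/(3273.512/10) = 193.4402/327.3512 = 0.5909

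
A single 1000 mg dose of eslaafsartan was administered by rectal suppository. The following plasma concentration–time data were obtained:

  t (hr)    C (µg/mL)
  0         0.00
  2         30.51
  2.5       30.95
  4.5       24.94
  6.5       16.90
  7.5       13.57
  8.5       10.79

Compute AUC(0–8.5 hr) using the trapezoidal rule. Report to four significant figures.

Trapezoidal AUC_0→8.5:
  [0→2]: (0.00+30.51)/2 × 2 = 30.51
  [2→2.5]: (30.51+30.95)/2 × 0.5 = 15.365
  [2.5→4.5]: (30.95+24.94)/2 × 2 = 55.89
  [4.5→6.5]: (24.94+16.90)/2 × 2 = 41.84
  [6.5→7.5]: (16.90+13.57)/2 × 1 = 15.235
  [7.5→8.5]: (13.57+10.79)/2 × 1 = 12.18
  Sum = 171.02 µg/mL·hr

AUC = 171.0 µg/mL·hr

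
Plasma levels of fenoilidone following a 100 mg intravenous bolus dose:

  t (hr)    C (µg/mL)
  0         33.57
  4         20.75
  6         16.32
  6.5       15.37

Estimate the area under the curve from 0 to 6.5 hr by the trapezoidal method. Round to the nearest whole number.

Trapezoidal AUC_0→6.5:
  [0→4]: (33.57+20.75)/2 × 4 = 108.64
  [4→6]: (20.75+16.32)/2 × 2 = 37.07
  [6→6.5]: (16.32+15.37)/2 × 0.5 = 7.9225
  Sum = 153.6325 µg/mL·hr

AUC = 154 µg/mL·hr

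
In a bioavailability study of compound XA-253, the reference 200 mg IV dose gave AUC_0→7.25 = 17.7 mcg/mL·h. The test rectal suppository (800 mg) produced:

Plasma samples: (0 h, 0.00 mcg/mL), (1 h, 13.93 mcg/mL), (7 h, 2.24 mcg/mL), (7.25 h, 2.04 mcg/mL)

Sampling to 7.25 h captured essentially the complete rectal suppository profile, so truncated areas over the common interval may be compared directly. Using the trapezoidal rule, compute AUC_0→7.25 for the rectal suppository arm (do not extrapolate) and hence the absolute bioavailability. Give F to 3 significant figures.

F = 0.791

Trapezoidal AUC_0→7.25 (rectal suppository):
  [0→1]: (0.00+13.93)/2 × 1 = 6.965
  [1→7]: (13.93+2.24)/2 × 6 = 48.51
  [7→7.25]: (2.24+2.04)/2 × 0.25 = 0.535
  Sum = 56.01 mcg/mL·h
F = (AUC_ev/D_ev)/(AUC_iv/D_iv) = (56.01/800)/(17.7/200) = 0.0700125/0.0885 = 0.7911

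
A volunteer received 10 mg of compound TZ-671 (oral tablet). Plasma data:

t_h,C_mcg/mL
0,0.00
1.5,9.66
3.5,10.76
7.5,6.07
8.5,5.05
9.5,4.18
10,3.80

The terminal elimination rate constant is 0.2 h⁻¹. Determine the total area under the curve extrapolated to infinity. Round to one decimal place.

Trapezoidal AUC_0→10:
  [0→1.5]: (0.00+9.66)/2 × 1.5 = 7.245
  [1.5→3.5]: (9.66+10.76)/2 × 2 = 20.42
  [3.5→7.5]: (10.76+6.07)/2 × 4 = 33.66
  [7.5→8.5]: (6.07+5.05)/2 × 1 = 5.56
  [8.5→9.5]: (5.05+4.18)/2 × 1 = 4.615
  [9.5→10]: (4.18+3.80)/2 × 0.5 = 1.995
  Sum = 73.495 mcg/mL·h
Extrapolated tail: C_last / k_e = 3.80 / 0.2 = 19.000
AUC_0→∞ = 73.495 + 19.000 = 92.495 mcg/mL·h

AUC = 92.5 mcg/mL·h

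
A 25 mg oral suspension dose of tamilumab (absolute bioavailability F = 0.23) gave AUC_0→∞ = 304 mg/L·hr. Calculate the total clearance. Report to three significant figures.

CL = 0.0189 L/hr

CL = F × Dose / AUC_0→∞
   = 0.23 × 25 / 304 = 0.0189145 L/hr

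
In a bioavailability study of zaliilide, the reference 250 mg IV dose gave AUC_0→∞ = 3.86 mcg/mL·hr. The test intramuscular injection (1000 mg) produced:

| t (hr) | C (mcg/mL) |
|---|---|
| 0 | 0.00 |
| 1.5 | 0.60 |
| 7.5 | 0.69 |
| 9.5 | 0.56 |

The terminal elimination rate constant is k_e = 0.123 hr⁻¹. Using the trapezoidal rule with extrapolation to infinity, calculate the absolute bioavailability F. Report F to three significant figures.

F = 0.656

Trapezoidal AUC_0→9.5 (intramuscular injection):
  [0→1.5]: (0.00+0.60)/2 × 1.5 = 0.45
  [1.5→7.5]: (0.60+0.69)/2 × 6 = 3.87
  [7.5→9.5]: (0.69+0.56)/2 × 2 = 1.25
  Sum = 5.57 mcg/mL·hr
Tail: C_last/k_e = 0.56/0.123 = 4.553
AUC_0→∞ (intramuscular injection) = 5.57 + 4.553 = 10.123 mcg/mL·hr
F = (AUC_ev/D_ev)/(AUC_iv/D_iv) = (10.123/1000)/(3.86/250) = 0.010123/0.01544 = 0.6556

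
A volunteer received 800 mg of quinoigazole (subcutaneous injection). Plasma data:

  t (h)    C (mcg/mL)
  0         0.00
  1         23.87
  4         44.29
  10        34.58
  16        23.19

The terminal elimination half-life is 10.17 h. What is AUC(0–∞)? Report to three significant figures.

Trapezoidal AUC_0→16:
  [0→1]: (0.00+23.87)/2 × 1 = 11.935
  [1→4]: (23.87+44.29)/2 × 3 = 102.24
  [4→10]: (44.29+34.58)/2 × 6 = 236.61
  [10→16]: (34.58+23.19)/2 × 6 = 173.31
  Sum = 524.095 mcg/mL·h
k_e = ln2 / t½ = 0.693147 / 10.17 = 0.0682 h^-1
Extrapolated tail: C_last / k_e = 23.19 / 0.0682 = 340.029
AUC_0→∞ = 524.095 + 340.029 = 864.124 mcg/mL·h

AUC = 864 mcg/mL·h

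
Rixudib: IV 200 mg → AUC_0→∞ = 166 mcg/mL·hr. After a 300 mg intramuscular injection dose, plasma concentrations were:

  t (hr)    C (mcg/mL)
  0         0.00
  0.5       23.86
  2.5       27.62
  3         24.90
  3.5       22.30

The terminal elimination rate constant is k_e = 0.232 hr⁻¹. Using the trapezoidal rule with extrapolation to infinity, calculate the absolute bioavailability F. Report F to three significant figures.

F = 0.717

Trapezoidal AUC_0→3.5 (intramuscular injection):
  [0→0.5]: (0.00+23.86)/2 × 0.5 = 5.965
  [0.5→2.5]: (23.86+27.62)/2 × 2 = 51.48
  [2.5→3]: (27.62+24.90)/2 × 0.5 = 13.13
  [3→3.5]: (24.90+22.30)/2 × 0.5 = 11.8
  Sum = 82.375 mcg/mL·hr
Tail: C_last/k_e = 22.30/0.232 = 96.121
AUC_0→∞ (intramuscular injection) = 82.375 + 96.121 = 178.496 mcg/mL·hr
F = (AUC_ev/D_ev)/(AUC_iv/D_iv) = (178.496/300)/(166/200) = 0.594987/0.83 = 0.7169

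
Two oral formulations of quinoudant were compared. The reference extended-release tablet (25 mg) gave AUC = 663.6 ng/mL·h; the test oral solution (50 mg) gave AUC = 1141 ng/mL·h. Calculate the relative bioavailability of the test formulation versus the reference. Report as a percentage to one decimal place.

F_rel = (AUC_test/D_test) / (AUC_ref/D_ref)
      = (1141/50) / (663.6/25)
      = 22.82 / 26.544 = 0.8597 = 85.97%

F_rel = 86.0%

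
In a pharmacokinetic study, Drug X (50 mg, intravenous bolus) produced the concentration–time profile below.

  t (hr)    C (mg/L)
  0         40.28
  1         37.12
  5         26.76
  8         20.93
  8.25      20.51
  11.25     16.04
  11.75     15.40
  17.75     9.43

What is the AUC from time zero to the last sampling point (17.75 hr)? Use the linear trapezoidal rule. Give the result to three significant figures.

Trapezoidal AUC_0→17.75:
  [0→1]: (40.28+37.12)/2 × 1 = 38.7
  [1→5]: (37.12+26.76)/2 × 4 = 127.76
  [5→8]: (26.76+20.93)/2 × 3 = 71.535
  [8→8.25]: (20.93+20.51)/2 × 0.25 = 5.18
  [8.25→11.25]: (20.51+16.04)/2 × 3 = 54.825
  [11.25→11.75]: (16.04+15.40)/2 × 0.5 = 7.86
  [11.75→17.75]: (15.40+9.43)/2 × 6 = 74.49
  Sum = 380.35 mg/L·hr

AUC = 380 mg/L·hr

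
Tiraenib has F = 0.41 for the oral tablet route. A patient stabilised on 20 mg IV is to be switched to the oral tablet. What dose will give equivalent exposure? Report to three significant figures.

For equal systemic exposure: F × D_ev = D_iv
D_ev = D_iv / F = 20 / 0.41 = 48.7805 mg

D_oral = 48.8 mg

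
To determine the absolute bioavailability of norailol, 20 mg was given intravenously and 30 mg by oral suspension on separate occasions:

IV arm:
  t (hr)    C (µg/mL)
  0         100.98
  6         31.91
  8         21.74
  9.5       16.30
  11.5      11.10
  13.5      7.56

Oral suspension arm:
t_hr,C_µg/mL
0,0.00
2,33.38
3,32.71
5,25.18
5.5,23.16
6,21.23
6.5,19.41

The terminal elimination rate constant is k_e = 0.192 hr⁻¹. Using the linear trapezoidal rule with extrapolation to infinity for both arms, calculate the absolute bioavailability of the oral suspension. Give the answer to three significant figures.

F = 0.305

Trapezoidal AUC_0→13.5 (IV):
  [0→6]: (100.98+31.91)/2 × 6 = 398.67
  [6→8]: (31.91+21.74)/2 × 2 = 53.65
  [8→9.5]: (21.74+16.30)/2 × 1.5 = 28.53
  [9.5→11.5]: (16.30+11.10)/2 × 2 = 27.4
  [11.5→13.5]: (11.10+7.56)/2 × 2 = 18.66
  Sum = 526.91 µg/mL·hr
IV tail: 7.56/0.192 = 39.375; AUC_iv,0→∞ = 526.91 + 39.375 = 566.285 µg/mL·hr
Trapezoidal AUC_0→6.5 (oral suspension):
  [0→2]: (0.00+33.38)/2 × 2 = 33.38
  [2→3]: (33.38+32.71)/2 × 1 = 33.045
  [3→5]: (32.71+25.18)/2 × 2 = 57.89
  [5→5.5]: (25.18+23.16)/2 × 0.5 = 12.085
  [5.5→6]: (23.16+21.23)/2 × 0.5 = 11.0975
  [6→6.5]: (21.23+19.41)/2 × 0.5 = 10.16
  Sum = 157.6575 µg/mL·hr
oral suspension tail: 19.41/0.192 = 101.094; AUC_ev,0→∞ = 157.6575 + 101.094 = 258.7515 µg/mL·hr
F = (AUC_ev/D_ev)/(AUC_iv/D_iv) = (258.7515/30)/(566.285/20) = 8.62505/28.31425 = 0.3046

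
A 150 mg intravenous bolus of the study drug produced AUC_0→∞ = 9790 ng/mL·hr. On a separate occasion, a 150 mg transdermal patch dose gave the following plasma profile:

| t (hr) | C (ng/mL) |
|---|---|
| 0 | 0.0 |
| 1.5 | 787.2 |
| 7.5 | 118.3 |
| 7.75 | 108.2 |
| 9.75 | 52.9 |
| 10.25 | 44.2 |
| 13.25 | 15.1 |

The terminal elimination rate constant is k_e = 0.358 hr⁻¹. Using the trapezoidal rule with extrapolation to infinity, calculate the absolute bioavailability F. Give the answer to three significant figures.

F = 0.373

Trapezoidal AUC_0→13.25 (transdermal patch):
  [0→1.5]: (0.0+787.2)/2 × 1.5 = 590.4
  [1.5→7.5]: (787.2+118.3)/2 × 6 = 2716.5
  [7.5→7.75]: (118.3+108.2)/2 × 0.25 = 28.3125
  [7.75→9.75]: (108.2+52.9)/2 × 2 = 161.1
  [9.75→10.25]: (52.9+44.2)/2 × 0.5 = 24.275
  [10.25→13.25]: (44.2+15.1)/2 × 3 = 88.95
  Sum = 3609.5375 ng/mL·hr
Tail: C_last/k_e = 15.1/0.358 = 42.179
AUC_0→∞ (transdermal patch) = 3609.5375 + 42.179 = 3651.7165 ng/mL·hr
F = (AUC_ev/D_ev)/(AUC_iv/D_iv) = (3651.7165/150)/(9790/150) = 24.3448/65.2667 = 0.3730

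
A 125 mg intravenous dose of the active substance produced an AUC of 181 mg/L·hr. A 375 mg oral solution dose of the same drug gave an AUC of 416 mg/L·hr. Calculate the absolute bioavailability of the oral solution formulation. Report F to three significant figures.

F = 0.766

F = (AUC_ev / D_ev) / (AUC_iv / D_iv)
  = (416/375) / (181/125)
  = 1.10933 / 1.448 = 0.7661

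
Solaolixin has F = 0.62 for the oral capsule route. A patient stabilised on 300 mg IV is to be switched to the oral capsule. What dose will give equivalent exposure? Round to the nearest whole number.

D_oral = 484 mg

For equal systemic exposure: F × D_ev = D_iv
D_ev = D_iv / F = 300 / 0.62 = 483.871 mg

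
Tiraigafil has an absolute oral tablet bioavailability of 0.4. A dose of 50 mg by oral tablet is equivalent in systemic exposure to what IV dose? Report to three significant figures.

Systemic exposure from an extravascular dose = F × D_ev, so the equivalent IV dose is F × D_ev.
D_iv = F × D_ev = 0.4 × 50 = 20 mg

D_iv = 20.0 mg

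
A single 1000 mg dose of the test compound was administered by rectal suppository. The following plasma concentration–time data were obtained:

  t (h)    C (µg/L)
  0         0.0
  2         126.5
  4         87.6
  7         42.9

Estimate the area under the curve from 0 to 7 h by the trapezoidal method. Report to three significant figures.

Trapezoidal AUC_0→7:
  [0→2]: (0.0+126.5)/2 × 2 = 126.5
  [2→4]: (126.5+87.6)/2 × 2 = 214.1
  [4→7]: (87.6+42.9)/2 × 3 = 195.75
  Sum = 536.35 µg/L·h

AUC = 536 µg/L·h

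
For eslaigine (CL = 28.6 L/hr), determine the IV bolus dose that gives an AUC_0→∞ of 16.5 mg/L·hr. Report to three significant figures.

Dose = 472 mg

Dose_iv = CL × AUC_0→∞
     = 28.6 × 16.5 = 471.9 mg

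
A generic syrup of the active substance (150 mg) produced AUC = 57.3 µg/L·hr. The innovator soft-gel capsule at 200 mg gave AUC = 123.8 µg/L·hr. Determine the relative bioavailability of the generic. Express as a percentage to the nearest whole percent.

F_rel = 62%

F_rel = (AUC_test/D_test) / (AUC_ref/D_ref)
      = (57.3/150) / (123.8/200)
      = 0.382 / 0.619 = 0.6171 = 61.71%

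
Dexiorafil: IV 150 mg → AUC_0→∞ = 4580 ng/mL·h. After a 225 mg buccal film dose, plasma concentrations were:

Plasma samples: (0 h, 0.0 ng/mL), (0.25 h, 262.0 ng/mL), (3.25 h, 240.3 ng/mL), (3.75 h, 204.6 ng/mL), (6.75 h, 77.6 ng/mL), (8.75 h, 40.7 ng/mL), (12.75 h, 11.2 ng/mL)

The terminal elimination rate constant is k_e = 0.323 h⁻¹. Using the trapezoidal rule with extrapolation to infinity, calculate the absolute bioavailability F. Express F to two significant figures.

Trapezoidal AUC_0→12.75 (buccal film):
  [0→0.25]: (0.0+262.0)/2 × 0.25 = 32.75
  [0.25→3.25]: (262.0+240.3)/2 × 3 = 753.45
  [3.25→3.75]: (240.3+204.6)/2 × 0.5 = 111.225
  [3.75→6.75]: (204.6+77.6)/2 × 3 = 423.3
  [6.75→8.75]: (77.6+40.7)/2 × 2 = 118.3
  [8.75→12.75]: (40.7+11.2)/2 × 4 = 103.8
  Sum = 1542.825 ng/mL·h
Tail: C_last/k_e = 11.2/0.323 = 34.675
AUC_0→∞ (buccal film) = 1542.825 + 34.675 = 1577.5 ng/mL·h
F = (AUC_ev/D_ev)/(AUC_iv/D_iv) = (1577.5/225)/(4580/150) = 7.01111/30.5333 = 0.2296

F = 0.23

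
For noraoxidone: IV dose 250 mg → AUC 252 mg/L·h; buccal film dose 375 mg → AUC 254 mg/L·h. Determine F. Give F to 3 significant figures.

F = (AUC_ev / D_ev) / (AUC_iv / D_iv)
  = (254/375) / (252/250)
  = 0.677333 / 1.008 = 0.6720

F = 0.672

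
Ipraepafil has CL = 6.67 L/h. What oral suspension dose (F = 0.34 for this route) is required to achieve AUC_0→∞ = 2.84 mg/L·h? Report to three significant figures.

Dose = CL × AUC_0→∞ / F
     = 6.67 × 2.84 / 0.34 = 55.7141 mg

Dose = 55.7 mg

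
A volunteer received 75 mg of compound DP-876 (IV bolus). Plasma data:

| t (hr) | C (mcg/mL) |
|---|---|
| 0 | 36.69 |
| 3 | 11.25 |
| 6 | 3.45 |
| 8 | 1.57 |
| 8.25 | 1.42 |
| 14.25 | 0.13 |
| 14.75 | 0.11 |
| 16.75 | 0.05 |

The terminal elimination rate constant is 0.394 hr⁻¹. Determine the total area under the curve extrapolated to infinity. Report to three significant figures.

Trapezoidal AUC_0→16.75:
  [0→3]: (36.69+11.25)/2 × 3 = 71.91
  [3→6]: (11.25+3.45)/2 × 3 = 22.05
  [6→8]: (3.45+1.57)/2 × 2 = 5.02
  [8→8.25]: (1.57+1.42)/2 × 0.25 = 0.37375
  [8.25→14.25]: (1.42+0.13)/2 × 6 = 4.65
  [14.25→14.75]: (0.13+0.11)/2 × 0.5 = 0.06
  [14.75→16.75]: (0.11+0.05)/2 × 2 = 0.16
  Sum = 104.22375 mcg/mL·hr
Extrapolated tail: C_last / k_e = 0.05 / 0.394 = 0.127
AUC_0→∞ = 104.22375 + 0.127 = 104.35075 mcg/mL·hr

AUC = 104 mcg/mL·hr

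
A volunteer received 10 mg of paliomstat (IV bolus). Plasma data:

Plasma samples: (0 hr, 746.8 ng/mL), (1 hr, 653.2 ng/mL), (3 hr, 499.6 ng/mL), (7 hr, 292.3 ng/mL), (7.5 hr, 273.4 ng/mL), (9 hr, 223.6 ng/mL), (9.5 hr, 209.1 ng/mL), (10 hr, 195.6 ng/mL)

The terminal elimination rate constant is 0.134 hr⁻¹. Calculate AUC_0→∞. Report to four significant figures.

AUC = 5620 ng/mL·hr

Trapezoidal AUC_0→10:
  [0→1]: (746.8+653.2)/2 × 1 = 700.0
  [1→3]: (653.2+499.6)/2 × 2 = 1152.8
  [3→7]: (499.6+292.3)/2 × 4 = 1583.8
  [7→7.5]: (292.3+273.4)/2 × 0.5 = 141.425
  [7.5→9]: (273.4+223.6)/2 × 1.5 = 372.75
  [9→9.5]: (223.6+209.1)/2 × 0.5 = 108.175
  [9.5→10]: (209.1+195.6)/2 × 0.5 = 101.175
  Sum = 4160.125 ng/mL·hr
Extrapolated tail: C_last / k_e = 195.6 / 0.134 = 1459.701
AUC_0→∞ = 4160.125 + 1459.701 = 5619.826 ng/mL·hr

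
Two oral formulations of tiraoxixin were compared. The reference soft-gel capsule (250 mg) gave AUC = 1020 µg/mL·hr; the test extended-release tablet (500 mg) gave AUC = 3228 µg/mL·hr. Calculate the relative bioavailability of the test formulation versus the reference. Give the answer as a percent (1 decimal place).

F_rel = (AUC_test/D_test) / (AUC_ref/D_ref)
      = (3228/500) / (1020/250)
      = 6.456 / 4.08 = 1.5824 = 158.24%

F_rel = 158.2%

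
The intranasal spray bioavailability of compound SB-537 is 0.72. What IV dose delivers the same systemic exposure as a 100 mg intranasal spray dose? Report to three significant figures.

D_iv = 72.0 mg

Systemic exposure from an extravascular dose = F × D_ev, so the equivalent IV dose is F × D_ev.
D_iv = F × D_ev = 0.72 × 100 = 72 mg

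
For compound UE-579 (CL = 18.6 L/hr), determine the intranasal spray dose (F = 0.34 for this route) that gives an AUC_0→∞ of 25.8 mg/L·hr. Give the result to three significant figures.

Dose = 1410 mg

Dose = CL × AUC_0→∞ / F
     = 18.6 × 25.8 / 0.34 = 1411.41 mg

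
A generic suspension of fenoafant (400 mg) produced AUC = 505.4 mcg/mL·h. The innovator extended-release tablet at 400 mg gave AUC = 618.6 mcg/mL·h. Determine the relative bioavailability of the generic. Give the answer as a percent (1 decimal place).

F_rel = (AUC_test/D_test) / (AUC_ref/D_ref)
      = (505.4/400) / (618.6/400)
      = 1.2635 / 1.5465 = 0.8170 = 81.70%

F_rel = 81.7%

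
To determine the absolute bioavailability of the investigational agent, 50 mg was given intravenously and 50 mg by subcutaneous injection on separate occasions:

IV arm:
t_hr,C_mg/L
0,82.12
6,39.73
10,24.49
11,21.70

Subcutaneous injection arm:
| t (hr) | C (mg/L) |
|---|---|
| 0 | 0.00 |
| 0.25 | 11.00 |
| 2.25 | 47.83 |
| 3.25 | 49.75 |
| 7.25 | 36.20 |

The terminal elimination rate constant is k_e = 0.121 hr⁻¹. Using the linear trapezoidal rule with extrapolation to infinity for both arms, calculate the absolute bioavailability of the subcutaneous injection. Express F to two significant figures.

F = 0.83

Trapezoidal AUC_0→11 (IV):
  [0→6]: (82.12+39.73)/2 × 6 = 365.55
  [6→10]: (39.73+24.49)/2 × 4 = 128.44
  [10→11]: (24.49+21.70)/2 × 1 = 23.095
  Sum = 517.085 mg/L·hr
IV tail: 21.70/0.121 = 179.339; AUC_iv,0→∞ = 517.085 + 179.339 = 696.424 mg/L·hr
Trapezoidal AUC_0→7.25 (subcutaneous injection):
  [0→0.25]: (0.00+11.00)/2 × 0.25 = 1.375
  [0.25→2.25]: (11.00+47.83)/2 × 2 = 58.83
  [2.25→3.25]: (47.83+49.75)/2 × 1 = 48.79
  [3.25→7.25]: (49.75+36.20)/2 × 4 = 171.9
  Sum = 280.895 mg/L·hr
subcutaneous injection tail: 36.20/0.121 = 299.174; AUC_ev,0→∞ = 280.895 + 299.174 = 580.069 mg/L·hr
F = (AUC_ev/D_ev)/(AUC_iv/D_iv) = (580.069/50)/(696.424/50) = 11.60138/13.92848 = 0.8329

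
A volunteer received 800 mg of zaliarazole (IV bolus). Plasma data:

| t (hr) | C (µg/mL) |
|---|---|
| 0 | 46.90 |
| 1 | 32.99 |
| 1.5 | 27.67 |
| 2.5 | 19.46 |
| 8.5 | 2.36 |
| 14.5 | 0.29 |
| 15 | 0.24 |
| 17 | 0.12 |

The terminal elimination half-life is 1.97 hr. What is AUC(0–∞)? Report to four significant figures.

AUC = 152.9 µg/mL·hr

Trapezoidal AUC_0→17:
  [0→1]: (46.90+32.99)/2 × 1 = 39.945
  [1→1.5]: (32.99+27.67)/2 × 0.5 = 15.165
  [1.5→2.5]: (27.67+19.46)/2 × 1 = 23.565
  [2.5→8.5]: (19.46+2.36)/2 × 6 = 65.46
  [8.5→14.5]: (2.36+0.29)/2 × 6 = 7.95
  [14.5→15]: (0.29+0.24)/2 × 0.5 = 0.1325
  [15→17]: (0.24+0.12)/2 × 2 = 0.36
  Sum = 152.5775 µg/mL·hr
k_e = ln2 / t½ = 0.693147 / 1.97 = 0.3519 hr^-1
Extrapolated tail: C_last / k_e = 0.12 / 0.3519 = 0.341
AUC_0→∞ = 152.5775 + 0.341 = 152.9185 µg/mL·hr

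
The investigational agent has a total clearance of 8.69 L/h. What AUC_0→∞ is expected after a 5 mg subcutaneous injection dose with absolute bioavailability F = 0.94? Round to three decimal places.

AUC_0→∞ = F × Dose / CL
        = 0.94 × 5 / 8.69 = 0.540852 mg/L·h

AUC = 0.541 mg/L·h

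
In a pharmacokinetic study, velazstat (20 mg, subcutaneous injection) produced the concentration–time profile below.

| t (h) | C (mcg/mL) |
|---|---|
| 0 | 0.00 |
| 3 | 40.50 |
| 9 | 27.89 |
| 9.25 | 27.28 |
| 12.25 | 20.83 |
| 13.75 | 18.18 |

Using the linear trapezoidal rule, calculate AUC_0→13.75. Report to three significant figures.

AUC = 374 mcg/mL·h

Trapezoidal AUC_0→13.75:
  [0→3]: (0.00+40.50)/2 × 3 = 60.75
  [3→9]: (40.50+27.89)/2 × 6 = 205.17
  [9→9.25]: (27.89+27.28)/2 × 0.25 = 6.89625
  [9.25→12.25]: (27.28+20.83)/2 × 3 = 72.165
  [12.25→13.75]: (20.83+18.18)/2 × 1.5 = 29.2575
  Sum = 374.23875 mcg/mL·h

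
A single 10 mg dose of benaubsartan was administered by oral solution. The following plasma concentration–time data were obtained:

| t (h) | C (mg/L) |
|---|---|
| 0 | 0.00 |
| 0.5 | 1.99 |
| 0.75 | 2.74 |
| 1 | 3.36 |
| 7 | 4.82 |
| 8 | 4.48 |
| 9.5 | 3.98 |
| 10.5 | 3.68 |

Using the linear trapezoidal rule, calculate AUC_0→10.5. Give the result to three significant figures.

Trapezoidal AUC_0→10.5:
  [0→0.5]: (0.00+1.99)/2 × 0.5 = 0.4975
  [0.5→0.75]: (1.99+2.74)/2 × 0.25 = 0.59125
  [0.75→1]: (2.74+3.36)/2 × 0.25 = 0.7625
  [1→7]: (3.36+4.82)/2 × 6 = 24.54
  [7→8]: (4.82+4.48)/2 × 1 = 4.65
  [8→9.5]: (4.48+3.98)/2 × 1.5 = 6.345
  [9.5→10.5]: (3.98+3.68)/2 × 1 = 3.83
  Sum = 41.21625 mg/L·h

AUC = 41.2 mg/L·h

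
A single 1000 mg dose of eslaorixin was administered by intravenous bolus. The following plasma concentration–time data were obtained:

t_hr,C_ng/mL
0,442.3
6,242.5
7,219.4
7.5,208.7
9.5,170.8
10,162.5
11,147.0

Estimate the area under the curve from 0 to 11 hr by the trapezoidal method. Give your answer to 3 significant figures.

AUC = 3010 ng/mL·hr

Trapezoidal AUC_0→11:
  [0→6]: (442.3+242.5)/2 × 6 = 2054.4
  [6→7]: (242.5+219.4)/2 × 1 = 230.95
  [7→7.5]: (219.4+208.7)/2 × 0.5 = 107.025
  [7.5→9.5]: (208.7+170.8)/2 × 2 = 379.5
  [9.5→10]: (170.8+162.5)/2 × 0.5 = 83.325
  [10→11]: (162.5+147.0)/2 × 1 = 154.75
  Sum = 3009.95 ng/mL·hr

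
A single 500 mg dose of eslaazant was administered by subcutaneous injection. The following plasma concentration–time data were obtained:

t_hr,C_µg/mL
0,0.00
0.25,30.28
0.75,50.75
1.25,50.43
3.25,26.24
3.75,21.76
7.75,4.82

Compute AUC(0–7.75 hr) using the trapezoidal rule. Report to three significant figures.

Trapezoidal AUC_0→7.75:
  [0→0.25]: (0.00+30.28)/2 × 0.25 = 3.785
  [0.25→0.75]: (30.28+50.75)/2 × 0.5 = 20.2575
  [0.75→1.25]: (50.75+50.43)/2 × 0.5 = 25.295
  [1.25→3.25]: (50.43+26.24)/2 × 2 = 76.67
  [3.25→3.75]: (26.24+21.76)/2 × 0.5 = 12.0
  [3.75→7.75]: (21.76+4.82)/2 × 4 = 53.16
  Sum = 191.1675 µg/mL·hr

AUC = 191 µg/mL·hr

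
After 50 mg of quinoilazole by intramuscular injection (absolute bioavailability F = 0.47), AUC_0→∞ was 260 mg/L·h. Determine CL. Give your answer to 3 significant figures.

CL = F × Dose / AUC_0→∞
   = 0.47 × 50 / 260 = 0.0903846 L/h

CL = 0.0904 L/h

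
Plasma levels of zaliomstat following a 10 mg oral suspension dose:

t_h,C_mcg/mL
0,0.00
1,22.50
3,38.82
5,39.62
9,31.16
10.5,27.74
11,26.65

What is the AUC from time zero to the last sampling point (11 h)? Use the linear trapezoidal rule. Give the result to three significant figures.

AUC = 350 mcg/mL·h

Trapezoidal AUC_0→11:
  [0→1]: (0.00+22.50)/2 × 1 = 11.25
  [1→3]: (22.50+38.82)/2 × 2 = 61.32
  [3→5]: (38.82+39.62)/2 × 2 = 78.44
  [5→9]: (39.62+31.16)/2 × 4 = 141.56
  [9→10.5]: (31.16+27.74)/2 × 1.5 = 44.175
  [10.5→11]: (27.74+26.65)/2 × 0.5 = 13.5975
  Sum = 350.3425 mcg/mL·h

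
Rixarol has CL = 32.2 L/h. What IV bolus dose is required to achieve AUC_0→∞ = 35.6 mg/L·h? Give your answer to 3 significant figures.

Dose_iv = CL × AUC_0→∞
     = 32.2 × 35.6 = 1146.32 mg

Dose = 1150 mg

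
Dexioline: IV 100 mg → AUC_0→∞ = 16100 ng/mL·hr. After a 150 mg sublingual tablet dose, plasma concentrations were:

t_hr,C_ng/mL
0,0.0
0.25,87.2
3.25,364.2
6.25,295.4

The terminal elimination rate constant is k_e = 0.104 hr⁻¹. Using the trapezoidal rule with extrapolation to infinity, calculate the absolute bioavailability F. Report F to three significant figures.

F = 0.187

Trapezoidal AUC_0→6.25 (sublingual tablet):
  [0→0.25]: (0.0+87.2)/2 × 0.25 = 10.9
  [0.25→3.25]: (87.2+364.2)/2 × 3 = 677.1
  [3.25→6.25]: (364.2+295.4)/2 × 3 = 989.4
  Sum = 1677.4 ng/mL·hr
Tail: C_last/k_e = 295.4/0.104 = 2840.385
AUC_0→∞ (sublingual tablet) = 1677.4 + 2840.385 = 4517.785 ng/mL·hr
F = (AUC_ev/D_ev)/(AUC_iv/D_iv) = (4517.785/150)/(16100/100) = 30.1186/161 = 0.1871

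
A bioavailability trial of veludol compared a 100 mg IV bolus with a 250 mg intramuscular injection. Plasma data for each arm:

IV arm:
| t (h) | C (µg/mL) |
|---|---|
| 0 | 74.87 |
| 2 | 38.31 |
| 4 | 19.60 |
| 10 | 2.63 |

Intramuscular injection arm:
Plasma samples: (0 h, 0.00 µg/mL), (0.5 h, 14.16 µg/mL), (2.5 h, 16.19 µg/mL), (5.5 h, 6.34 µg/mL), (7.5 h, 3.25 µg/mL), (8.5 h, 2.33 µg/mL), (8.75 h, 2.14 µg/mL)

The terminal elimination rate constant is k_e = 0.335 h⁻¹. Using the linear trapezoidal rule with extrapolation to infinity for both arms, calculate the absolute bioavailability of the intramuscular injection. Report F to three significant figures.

Trapezoidal AUC_0→10 (IV):
  [0→2]: (74.87+38.31)/2 × 2 = 113.18
  [2→4]: (38.31+19.60)/2 × 2 = 57.91
  [4→10]: (19.60+2.63)/2 × 6 = 66.69
  Sum = 237.78 µg/mL·h
IV tail: 2.63/0.335 = 7.851; AUC_iv,0→∞ = 237.78 + 7.851 = 245.631 µg/mL·h
Trapezoidal AUC_0→8.75 (intramuscular injection):
  [0→0.5]: (0.00+14.16)/2 × 0.5 = 3.54
  [0.5→2.5]: (14.16+16.19)/2 × 2 = 30.35
  [2.5→5.5]: (16.19+6.34)/2 × 3 = 33.795
  [5.5→7.5]: (6.34+3.25)/2 × 2 = 9.59
  [7.5→8.5]: (3.25+2.33)/2 × 1 = 2.79
  [8.5→8.75]: (2.33+2.14)/2 × 0.25 = 0.55875
  Sum = 80.62375 µg/mL·h
intramuscular injection tail: 2.14/0.335 = 6.388; AUC_ev,0→∞ = 80.62375 + 6.388 = 87.01175 µg/mL·h
F = (AUC_ev/D_ev)/(AUC_iv/D_iv) = (87.01175/250)/(245.631/100) = 0.348047/2.45631 = 0.1417

F = 0.142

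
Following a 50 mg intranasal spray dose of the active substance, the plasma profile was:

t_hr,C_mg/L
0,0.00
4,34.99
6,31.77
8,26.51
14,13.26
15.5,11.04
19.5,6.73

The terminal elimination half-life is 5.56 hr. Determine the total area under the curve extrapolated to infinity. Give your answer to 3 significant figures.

AUC = 422 mg/L·hr

Trapezoidal AUC_0→19.5:
  [0→4]: (0.00+34.99)/2 × 4 = 69.98
  [4→6]: (34.99+31.77)/2 × 2 = 66.76
  [6→8]: (31.77+26.51)/2 × 2 = 58.28
  [8→14]: (26.51+13.26)/2 × 6 = 119.31
  [14→15.5]: (13.26+11.04)/2 × 1.5 = 18.225
  [15.5→19.5]: (11.04+6.73)/2 × 4 = 35.54
  Sum = 368.095 mg/L·hr
k_e = ln2 / t½ = 0.693147 / 5.56 = 0.1247 hr^-1
Extrapolated tail: C_last / k_e = 6.73 / 0.1247 = 53.970
AUC_0→∞ = 368.095 + 53.970 = 422.065 mg/L·hr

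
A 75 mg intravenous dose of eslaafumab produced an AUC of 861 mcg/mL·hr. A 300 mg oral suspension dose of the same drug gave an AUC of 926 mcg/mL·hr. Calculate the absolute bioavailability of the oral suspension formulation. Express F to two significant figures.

F = (AUC_ev / D_ev) / (AUC_iv / D_iv)
  = (926/300) / (861/75)
  = 3.08667 / 11.48 = 0.2689

F = 0.27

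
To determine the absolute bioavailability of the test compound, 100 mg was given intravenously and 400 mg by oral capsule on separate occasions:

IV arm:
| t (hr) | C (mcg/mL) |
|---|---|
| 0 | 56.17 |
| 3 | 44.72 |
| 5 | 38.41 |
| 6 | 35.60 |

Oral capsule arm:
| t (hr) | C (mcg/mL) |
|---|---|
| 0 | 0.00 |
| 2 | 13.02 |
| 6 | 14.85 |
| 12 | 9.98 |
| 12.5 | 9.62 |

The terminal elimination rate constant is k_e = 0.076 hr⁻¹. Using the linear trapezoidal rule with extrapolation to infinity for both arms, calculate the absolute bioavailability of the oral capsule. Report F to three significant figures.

F = 0.0928

Trapezoidal AUC_0→6 (IV):
  [0→3]: (56.17+44.72)/2 × 3 = 151.335
  [3→5]: (44.72+38.41)/2 × 2 = 83.13
  [5→6]: (38.41+35.60)/2 × 1 = 37.005
  Sum = 271.47 mcg/mL·hr
IV tail: 35.60/0.076 = 468.421; AUC_iv,0→∞ = 271.47 + 468.421 = 739.891 mcg/mL·hr
Trapezoidal AUC_0→12.5 (oral capsule):
  [0→2]: (0.00+13.02)/2 × 2 = 13.02
  [2→6]: (13.02+14.85)/2 × 4 = 55.74
  [6→12]: (14.85+9.98)/2 × 6 = 74.49
  [12→12.5]: (9.98+9.62)/2 × 0.5 = 4.9
  Sum = 148.15 mcg/mL·hr
oral capsule tail: 9.62/0.076 = 126.579; AUC_ev,0→∞ = 148.15 + 126.579 = 274.729 mcg/mL·hr
F = (AUC_ev/D_ev)/(AUC_iv/D_iv) = (274.729/400)/(739.891/100) = 0.6868225/7.39891 = 0.0928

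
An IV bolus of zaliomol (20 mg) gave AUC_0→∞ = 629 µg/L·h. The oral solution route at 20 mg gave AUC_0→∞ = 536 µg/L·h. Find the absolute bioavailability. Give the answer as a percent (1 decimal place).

F = (AUC_ev / D_ev) / (AUC_iv / D_iv)
  = (536/20) / (629/20)
  = 26.8 / 31.45 = 0.8521
  = 85.21%

F = 85.2%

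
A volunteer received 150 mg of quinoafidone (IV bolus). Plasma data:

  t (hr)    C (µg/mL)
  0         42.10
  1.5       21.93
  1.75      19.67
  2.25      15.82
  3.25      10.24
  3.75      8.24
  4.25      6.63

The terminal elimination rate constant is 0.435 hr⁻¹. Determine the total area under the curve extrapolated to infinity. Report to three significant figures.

AUC = 98.7 µg/mL·hr

Trapezoidal AUC_0→4.25:
  [0→1.5]: (42.10+21.93)/2 × 1.5 = 48.0225
  [1.5→1.75]: (21.93+19.67)/2 × 0.25 = 5.2
  [1.75→2.25]: (19.67+15.82)/2 × 0.5 = 8.8725
  [2.25→3.25]: (15.82+10.24)/2 × 1 = 13.03
  [3.25→3.75]: (10.24+8.24)/2 × 0.5 = 4.62
  [3.75→4.25]: (8.24+6.63)/2 × 0.5 = 3.7175
  Sum = 83.4625 µg/mL·hr
Extrapolated tail: C_last / k_e = 6.63 / 0.435 = 15.241
AUC_0→∞ = 83.4625 + 15.241 = 98.7035 µg/mL·hr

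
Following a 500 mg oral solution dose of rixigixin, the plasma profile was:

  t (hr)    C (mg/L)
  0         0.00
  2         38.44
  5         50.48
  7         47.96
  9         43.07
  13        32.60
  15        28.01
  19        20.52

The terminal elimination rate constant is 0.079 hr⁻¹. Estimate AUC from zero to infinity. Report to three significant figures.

Trapezoidal AUC_0→19:
  [0→2]: (0.00+38.44)/2 × 2 = 38.44
  [2→5]: (38.44+50.48)/2 × 3 = 133.38
  [5→7]: (50.48+47.96)/2 × 2 = 98.44
  [7→9]: (47.96+43.07)/2 × 2 = 91.03
  [9→13]: (43.07+32.60)/2 × 4 = 151.34
  [13→15]: (32.60+28.01)/2 × 2 = 60.61
  [15→19]: (28.01+20.52)/2 × 4 = 97.06
  Sum = 670.3 mg/L·hr
Extrapolated tail: C_last / k_e = 20.52 / 0.079 = 259.747
AUC_0→∞ = 670.3 + 259.747 = 930.047 mg/L·hr

AUC = 930 mg/L·hr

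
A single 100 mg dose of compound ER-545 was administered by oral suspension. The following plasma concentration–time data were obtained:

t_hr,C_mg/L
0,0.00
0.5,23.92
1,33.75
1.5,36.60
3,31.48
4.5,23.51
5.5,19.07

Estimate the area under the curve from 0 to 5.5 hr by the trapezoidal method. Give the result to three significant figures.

Trapezoidal AUC_0→5.5:
  [0→0.5]: (0.00+23.92)/2 × 0.5 = 5.98
  [0.5→1]: (23.92+33.75)/2 × 0.5 = 14.4175
  [1→1.5]: (33.75+36.60)/2 × 0.5 = 17.5875
  [1.5→3]: (36.60+31.48)/2 × 1.5 = 51.06
  [3→4.5]: (31.48+23.51)/2 × 1.5 = 41.2425
  [4.5→5.5]: (23.51+19.07)/2 × 1 = 21.29
  Sum = 151.5775 mg/L·hr

AUC = 152 mg/L·hr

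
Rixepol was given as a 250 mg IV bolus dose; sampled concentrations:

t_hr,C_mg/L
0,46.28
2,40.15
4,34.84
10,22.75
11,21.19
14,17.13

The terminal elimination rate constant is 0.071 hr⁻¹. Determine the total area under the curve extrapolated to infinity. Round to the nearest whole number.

Trapezoidal AUC_0→14:
  [0→2]: (46.28+40.15)/2 × 2 = 86.43
  [2→4]: (40.15+34.84)/2 × 2 = 74.99
  [4→10]: (34.84+22.75)/2 × 6 = 172.77
  [10→11]: (22.75+21.19)/2 × 1 = 21.97
  [11→14]: (21.19+17.13)/2 × 3 = 57.48
  Sum = 413.64 mg/L·hr
Extrapolated tail: C_last / k_e = 17.13 / 0.071 = 241.268
AUC_0→∞ = 413.64 + 241.268 = 654.908 mg/L·hr

AUC = 655 mg/L·hr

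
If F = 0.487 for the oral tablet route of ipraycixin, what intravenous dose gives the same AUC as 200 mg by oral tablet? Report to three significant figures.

Systemic exposure from an extravascular dose = F × D_ev, so the equivalent IV dose is F × D_ev.
D_iv = F × D_ev = 0.487 × 200 = 97.4 mg

D_iv = 97.4 mg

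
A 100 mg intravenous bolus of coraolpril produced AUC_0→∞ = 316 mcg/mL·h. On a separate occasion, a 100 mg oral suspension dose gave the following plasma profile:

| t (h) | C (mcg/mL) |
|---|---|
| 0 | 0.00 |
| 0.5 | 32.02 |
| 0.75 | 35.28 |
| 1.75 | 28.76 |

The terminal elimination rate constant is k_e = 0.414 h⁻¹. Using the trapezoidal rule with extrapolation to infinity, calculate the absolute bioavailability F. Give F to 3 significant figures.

F = 0.373

Trapezoidal AUC_0→1.75 (oral suspension):
  [0→0.5]: (0.00+32.02)/2 × 0.5 = 8.005
  [0.5→0.75]: (32.02+35.28)/2 × 0.25 = 8.4125
  [0.75→1.75]: (35.28+28.76)/2 × 1 = 32.02
  Sum = 48.4375 mcg/mL·h
Tail: C_last/k_e = 28.76/0.414 = 69.469
AUC_0→∞ (oral suspension) = 48.4375 + 69.469 = 117.9065 mcg/mL·h
F = (AUC_ev/D_ev)/(AUC_iv/D_iv) = (117.9065/100)/(316/100) = 1.179065/3.16 = 0.3731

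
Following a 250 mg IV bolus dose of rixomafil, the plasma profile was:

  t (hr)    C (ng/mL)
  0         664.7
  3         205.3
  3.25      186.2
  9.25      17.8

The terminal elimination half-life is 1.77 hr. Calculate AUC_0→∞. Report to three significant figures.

AUC = 2010 ng/mL·hr

Trapezoidal AUC_0→9.25:
  [0→3]: (664.7+205.3)/2 × 3 = 1305.0
  [3→3.25]: (205.3+186.2)/2 × 0.25 = 48.9375
  [3.25→9.25]: (186.2+17.8)/2 × 6 = 612.0
  Sum = 1965.9375 ng/mL·hr
k_e = ln2 / t½ = 0.693147 / 1.77 = 0.3916 hr^-1
Extrapolated tail: C_last / k_e = 17.8 / 0.3916 = 45.455
AUC_0→∞ = 1965.9375 + 45.455 = 2011.3925 ng/mL·hr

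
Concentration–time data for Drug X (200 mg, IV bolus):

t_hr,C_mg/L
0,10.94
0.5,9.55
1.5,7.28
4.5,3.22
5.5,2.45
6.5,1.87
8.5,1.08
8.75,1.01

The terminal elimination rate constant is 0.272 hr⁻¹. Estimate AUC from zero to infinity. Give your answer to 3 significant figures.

AUC = 41.2 mg/L·hr

Trapezoidal AUC_0→8.75:
  [0→0.5]: (10.94+9.55)/2 × 0.5 = 5.1225
  [0.5→1.5]: (9.55+7.28)/2 × 1 = 8.415
  [1.5→4.5]: (7.28+3.22)/2 × 3 = 15.75
  [4.5→5.5]: (3.22+2.45)/2 × 1 = 2.835
  [5.5→6.5]: (2.45+1.87)/2 × 1 = 2.16
  [6.5→8.5]: (1.87+1.08)/2 × 2 = 2.95
  [8.5→8.75]: (1.08+1.01)/2 × 0.25 = 0.26125
  Sum = 37.49375 mg/L·hr
Extrapolated tail: C_last / k_e = 1.01 / 0.272 = 3.713
AUC_0→∞ = 37.49375 + 3.713 = 41.20675 mg/L·hr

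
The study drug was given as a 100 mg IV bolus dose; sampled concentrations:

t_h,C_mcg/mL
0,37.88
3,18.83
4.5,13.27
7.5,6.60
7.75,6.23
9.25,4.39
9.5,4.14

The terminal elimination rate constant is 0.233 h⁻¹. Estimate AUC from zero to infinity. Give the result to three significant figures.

AUC = 167 mcg/mL·h

Trapezoidal AUC_0→9.5:
  [0→3]: (37.88+18.83)/2 × 3 = 85.065
  [3→4.5]: (18.83+13.27)/2 × 1.5 = 24.075
  [4.5→7.5]: (13.27+6.60)/2 × 3 = 29.805
  [7.5→7.75]: (6.60+6.23)/2 × 0.25 = 1.60375
  [7.75→9.25]: (6.23+4.39)/2 × 1.5 = 7.965
  [9.25→9.5]: (4.39+4.14)/2 × 0.25 = 1.06625
  Sum = 149.58 mcg/mL·h
Extrapolated tail: C_last / k_e = 4.14 / 0.233 = 17.768
AUC_0→∞ = 149.58 + 17.768 = 167.348 mcg/mL·h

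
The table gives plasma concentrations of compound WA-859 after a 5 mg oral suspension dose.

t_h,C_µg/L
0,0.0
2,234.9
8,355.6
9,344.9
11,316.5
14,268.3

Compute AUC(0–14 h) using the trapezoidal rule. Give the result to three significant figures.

Trapezoidal AUC_0→14:
  [0→2]: (0.0+234.9)/2 × 2 = 234.9
  [2→8]: (234.9+355.6)/2 × 6 = 1771.5
  [8→9]: (355.6+344.9)/2 × 1 = 350.25
  [9→11]: (344.9+316.5)/2 × 2 = 661.4
  [11→14]: (316.5+268.3)/2 × 3 = 877.2
  Sum = 3895.25 µg/L·h

AUC = 3900 µg/L·h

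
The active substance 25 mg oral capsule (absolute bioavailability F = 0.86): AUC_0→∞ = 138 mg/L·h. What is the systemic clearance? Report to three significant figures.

CL = 0.156 L/h

CL = F × Dose / AUC_0→∞
   = 0.86 × 25 / 138 = 0.155797 L/h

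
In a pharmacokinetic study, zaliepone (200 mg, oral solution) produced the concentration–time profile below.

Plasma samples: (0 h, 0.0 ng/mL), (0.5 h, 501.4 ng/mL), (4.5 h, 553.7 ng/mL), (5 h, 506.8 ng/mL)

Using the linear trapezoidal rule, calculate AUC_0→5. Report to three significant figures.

Trapezoidal AUC_0→5:
  [0→0.5]: (0.0+501.4)/2 × 0.5 = 125.35
  [0.5→4.5]: (501.4+553.7)/2 × 4 = 2110.2
  [4.5→5]: (553.7+506.8)/2 × 0.5 = 265.125
  Sum = 2500.675 ng/mL·h

AUC = 2500 ng/mL·h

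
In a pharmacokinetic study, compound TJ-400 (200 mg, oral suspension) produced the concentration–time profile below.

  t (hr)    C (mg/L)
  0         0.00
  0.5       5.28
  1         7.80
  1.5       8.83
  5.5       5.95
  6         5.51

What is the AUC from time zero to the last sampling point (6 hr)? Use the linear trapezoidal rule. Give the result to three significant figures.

Trapezoidal AUC_0→6:
  [0→0.5]: (0.00+5.28)/2 × 0.5 = 1.32
  [0.5→1]: (5.28+7.80)/2 × 0.5 = 3.27
  [1→1.5]: (7.80+8.83)/2 × 0.5 = 4.1575
  [1.5→5.5]: (8.83+5.95)/2 × 4 = 29.56
  [5.5→6]: (5.95+5.51)/2 × 0.5 = 2.865
  Sum = 41.1725 mg/L·hr

AUC = 41.2 mg/L·hr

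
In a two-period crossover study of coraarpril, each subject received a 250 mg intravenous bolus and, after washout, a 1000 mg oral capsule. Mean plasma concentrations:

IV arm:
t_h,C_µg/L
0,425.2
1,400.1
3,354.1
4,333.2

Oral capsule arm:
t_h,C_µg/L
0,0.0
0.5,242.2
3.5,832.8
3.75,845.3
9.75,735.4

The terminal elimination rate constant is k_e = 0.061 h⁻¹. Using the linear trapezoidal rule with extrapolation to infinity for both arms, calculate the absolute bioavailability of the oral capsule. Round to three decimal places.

Trapezoidal AUC_0→4 (IV):
  [0→1]: (425.2+400.1)/2 × 1 = 412.65
  [1→3]: (400.1+354.1)/2 × 2 = 754.2
  [3→4]: (354.1+333.2)/2 × 1 = 343.65
  Sum = 1510.5 µg/L·h
IV tail: 333.2/0.061 = 5462.295; AUC_iv,0→∞ = 1510.5 + 5462.295 = 6972.795 µg/L·h
Trapezoidal AUC_0→9.75 (oral capsule):
  [0→0.5]: (0.0+242.2)/2 × 0.5 = 60.55
  [0.5→3.5]: (242.2+832.8)/2 × 3 = 1612.5
  [3.5→3.75]: (832.8+845.3)/2 × 0.25 = 209.7625
  [3.75→9.75]: (845.3+735.4)/2 × 6 = 4742.1
  Sum = 6624.9125 µg/L·h
oral capsule tail: 735.4/0.061 = 12055.738; AUC_ev,0→∞ = 6624.9125 + 12055.738 = 18680.6505 µg/L·h
F = (AUC_ev/D_ev)/(AUC_iv/D_iv) = (18680.6505/1000)/(6972.795/250) = 18.6807/27.89118 = 0.6698

F = 0.670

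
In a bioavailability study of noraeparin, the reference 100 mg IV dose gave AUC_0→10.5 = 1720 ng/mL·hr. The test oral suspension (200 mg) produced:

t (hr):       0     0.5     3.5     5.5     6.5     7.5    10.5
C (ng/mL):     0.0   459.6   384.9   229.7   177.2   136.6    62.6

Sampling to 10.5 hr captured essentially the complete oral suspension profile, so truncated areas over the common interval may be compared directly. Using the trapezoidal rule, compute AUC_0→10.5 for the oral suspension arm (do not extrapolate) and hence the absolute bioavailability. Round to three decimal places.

Trapezoidal AUC_0→10.5 (oral suspension):
  [0→0.5]: (0.0+459.6)/2 × 0.5 = 114.9
  [0.5→3.5]: (459.6+384.9)/2 × 3 = 1266.75
  [3.5→5.5]: (384.9+229.7)/2 × 2 = 614.6
  [5.5→6.5]: (229.7+177.2)/2 × 1 = 203.45
  [6.5→7.5]: (177.2+136.6)/2 × 1 = 156.9
  [7.5→10.5]: (136.6+62.6)/2 × 3 = 298.8
  Sum = 2655.4 ng/mL·hr
F = (AUC_ev/D_ev)/(AUC_iv/D_iv) = (2655.4/200)/(1720/100) = 13.277/17.2 = 0.7719

F = 0.772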